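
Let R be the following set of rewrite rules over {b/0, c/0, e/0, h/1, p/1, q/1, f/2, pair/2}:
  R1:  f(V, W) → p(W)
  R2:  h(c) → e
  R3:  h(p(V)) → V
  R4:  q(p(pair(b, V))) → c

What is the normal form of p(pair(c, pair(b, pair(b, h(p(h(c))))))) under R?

p(pair(c, pair(b, pair(b, e))))

1. p(pair(c, pair(b, pair(b, h(p(h(c)))))))  →  p(pair(c, pair(b, pair(b, h(c)))))   [R3 at 1.2.2.2]
2. p(pair(c, pair(b, pair(b, h(c)))))  →  p(pair(c, pair(b, pair(b, e))))   [R2 at 1.2.2.2]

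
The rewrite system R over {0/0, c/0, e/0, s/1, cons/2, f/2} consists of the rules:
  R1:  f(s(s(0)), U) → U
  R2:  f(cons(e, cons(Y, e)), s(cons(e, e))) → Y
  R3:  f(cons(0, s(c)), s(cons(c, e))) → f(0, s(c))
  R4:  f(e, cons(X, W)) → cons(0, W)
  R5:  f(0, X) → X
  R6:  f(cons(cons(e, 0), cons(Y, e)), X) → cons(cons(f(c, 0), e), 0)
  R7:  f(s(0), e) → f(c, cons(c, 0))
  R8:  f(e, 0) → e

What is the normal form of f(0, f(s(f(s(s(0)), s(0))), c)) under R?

1. f(0, f(s(f(s(s(0)), s(0))), c))  →  f(s(f(s(s(0)), s(0))), c)   [R5 at ε]
2. f(s(f(s(s(0)), s(0))), c)  →  f(s(s(0)), c)   [R1 at 1.1]
3. f(s(s(0)), c)  →  c   [R1 at ε]

c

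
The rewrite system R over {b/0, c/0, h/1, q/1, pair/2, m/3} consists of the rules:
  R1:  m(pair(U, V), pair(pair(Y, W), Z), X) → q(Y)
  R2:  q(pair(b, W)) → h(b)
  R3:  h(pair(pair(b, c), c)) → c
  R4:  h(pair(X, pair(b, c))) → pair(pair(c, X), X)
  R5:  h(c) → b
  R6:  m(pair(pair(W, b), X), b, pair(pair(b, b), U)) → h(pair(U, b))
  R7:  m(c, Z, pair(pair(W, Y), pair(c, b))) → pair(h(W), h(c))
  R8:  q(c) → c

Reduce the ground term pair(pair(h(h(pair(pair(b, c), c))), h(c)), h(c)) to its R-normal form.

1. pair(pair(h(h(pair(pair(b, c), c))), h(c)), h(c))  →  pair(pair(h(c), h(c)), h(c))   [R3 at 1.1.1]
2. pair(pair(h(c), h(c)), h(c))  →  pair(pair(b, h(c)), h(c))   [R5 at 1.1]
3. pair(pair(b, h(c)), h(c))  →  pair(pair(b, b), h(c))   [R5 at 1.2]
4. pair(pair(b, b), h(c))  →  pair(pair(b, b), b)   [R5 at 2]

pair(pair(b, b), b)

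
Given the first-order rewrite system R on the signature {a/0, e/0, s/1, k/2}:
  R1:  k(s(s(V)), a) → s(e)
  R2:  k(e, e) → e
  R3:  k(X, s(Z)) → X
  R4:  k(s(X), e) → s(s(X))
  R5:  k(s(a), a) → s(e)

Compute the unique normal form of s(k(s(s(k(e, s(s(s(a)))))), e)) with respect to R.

1. s(k(s(s(k(e, s(s(s(a)))))), e))  →  s(s(s(s(k(e, s(s(s(a))))))))   [R4 at 1]
2. s(s(s(s(k(e, s(s(s(a))))))))  →  s(s(s(s(e))))   [R3 at 1.1.1.1]

s(s(s(s(e))))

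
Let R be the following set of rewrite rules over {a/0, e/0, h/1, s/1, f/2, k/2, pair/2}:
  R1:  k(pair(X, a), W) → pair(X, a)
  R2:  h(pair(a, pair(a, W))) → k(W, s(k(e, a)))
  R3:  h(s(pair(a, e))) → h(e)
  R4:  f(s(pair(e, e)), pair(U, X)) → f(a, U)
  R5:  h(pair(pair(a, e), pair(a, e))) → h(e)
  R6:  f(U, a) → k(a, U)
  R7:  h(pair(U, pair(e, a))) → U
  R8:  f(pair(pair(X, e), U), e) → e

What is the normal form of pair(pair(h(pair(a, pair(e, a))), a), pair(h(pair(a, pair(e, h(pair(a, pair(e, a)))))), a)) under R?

1. pair(pair(h(pair(a, pair(e, a))), a), pair(h(pair(a, pair(e, h(pair(a, pair(e, a)))))), a))  →  pair(pair(a, a), pair(h(pair(a, pair(e, h(pair(a, pair(e, a)))))), a))   [R7 at 1.1]
2. pair(pair(a, a), pair(h(pair(a, pair(e, h(pair(a, pair(e, a)))))), a))  →  pair(pair(a, a), pair(h(pair(a, pair(e, a))), a))   [R7 at 2.1.1.2.2]
3. pair(pair(a, a), pair(h(pair(a, pair(e, a))), a))  →  pair(pair(a, a), pair(a, a))   [R7 at 2.1]

pair(pair(a, a), pair(a, a))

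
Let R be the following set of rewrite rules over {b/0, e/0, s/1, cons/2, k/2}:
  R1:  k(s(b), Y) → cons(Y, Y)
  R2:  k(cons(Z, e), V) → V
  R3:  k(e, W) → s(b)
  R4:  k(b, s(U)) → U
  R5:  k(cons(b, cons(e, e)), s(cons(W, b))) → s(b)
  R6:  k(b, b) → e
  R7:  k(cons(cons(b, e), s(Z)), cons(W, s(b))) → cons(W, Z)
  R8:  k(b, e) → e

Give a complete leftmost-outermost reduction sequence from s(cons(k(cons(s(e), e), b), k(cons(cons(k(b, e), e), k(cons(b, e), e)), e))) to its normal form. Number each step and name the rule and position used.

1. s(cons(k(cons(s(e), e), b), k(cons(cons(k(b, e), e), k(cons(b, e), e)), e)))  →  s(cons(b, k(cons(cons(k(b, e), e), k(cons(b, e), e)), e)))   [R2 at 1.1]
2. s(cons(b, k(cons(cons(k(b, e), e), k(cons(b, e), e)), e)))  →  s(cons(b, k(cons(cons(e, e), k(cons(b, e), e)), e)))   [R8 at 1.2.1.1.1]
3. s(cons(b, k(cons(cons(e, e), k(cons(b, e), e)), e)))  →  s(cons(b, k(cons(cons(e, e), e), e)))   [R2 at 1.2.1.2]
4. s(cons(b, k(cons(cons(e, e), e), e)))  →  s(cons(b, e))   [R2 at 1.2]

s(cons(b, e))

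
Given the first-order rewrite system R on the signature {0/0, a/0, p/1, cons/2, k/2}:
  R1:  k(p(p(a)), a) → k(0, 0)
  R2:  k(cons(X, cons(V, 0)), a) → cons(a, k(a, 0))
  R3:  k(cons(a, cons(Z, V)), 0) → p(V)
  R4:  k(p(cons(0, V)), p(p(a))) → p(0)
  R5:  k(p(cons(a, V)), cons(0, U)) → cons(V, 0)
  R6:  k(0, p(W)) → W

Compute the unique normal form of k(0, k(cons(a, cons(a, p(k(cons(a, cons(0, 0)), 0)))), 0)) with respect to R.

1. k(0, k(cons(a, cons(a, p(k(cons(a, cons(0, 0)), 0)))), 0))  →  k(0, p(p(k(cons(a, cons(0, 0)), 0))))   [R3 at 2]
2. k(0, p(p(k(cons(a, cons(0, 0)), 0))))  →  p(k(cons(a, cons(0, 0)), 0))   [R6 at ε]
3. p(k(cons(a, cons(0, 0)), 0))  →  p(p(0))   [R3 at 1]

p(p(0))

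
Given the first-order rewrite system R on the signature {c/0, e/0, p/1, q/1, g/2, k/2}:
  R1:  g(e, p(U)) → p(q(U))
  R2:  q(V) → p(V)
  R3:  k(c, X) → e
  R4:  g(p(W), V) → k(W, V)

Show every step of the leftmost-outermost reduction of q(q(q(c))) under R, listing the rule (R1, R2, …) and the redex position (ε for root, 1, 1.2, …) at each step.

p(p(p(c)))

1. q(q(q(c)))  →  p(q(q(c)))   [R2 at ε]
2. p(q(q(c)))  →  p(p(q(c)))   [R2 at 1]
3. p(p(q(c)))  →  p(p(p(c)))   [R2 at 1.1]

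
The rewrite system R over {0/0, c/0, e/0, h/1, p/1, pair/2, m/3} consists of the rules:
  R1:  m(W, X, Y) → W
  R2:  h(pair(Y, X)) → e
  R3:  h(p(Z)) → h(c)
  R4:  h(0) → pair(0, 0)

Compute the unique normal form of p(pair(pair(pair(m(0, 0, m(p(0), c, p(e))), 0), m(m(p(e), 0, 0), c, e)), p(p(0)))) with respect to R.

p(pair(pair(pair(0, 0), p(e)), p(p(0))))

1. p(pair(pair(pair(m(0, 0, m(p(0), c, p(e))), 0), m(m(p(e), 0, 0), c, e)), p(p(0))))  →  p(pair(pair(pair(0, 0), m(m(p(e), 0, 0), c, e)), p(p(0))))   [R1 at 1.1.1.1]
2. p(pair(pair(pair(0, 0), m(m(p(e), 0, 0), c, e)), p(p(0))))  →  p(pair(pair(pair(0, 0), m(p(e), 0, 0)), p(p(0))))   [R1 at 1.1.2]
3. p(pair(pair(pair(0, 0), m(p(e), 0, 0)), p(p(0))))  →  p(pair(pair(pair(0, 0), p(e)), p(p(0))))   [R1 at 1.1.2]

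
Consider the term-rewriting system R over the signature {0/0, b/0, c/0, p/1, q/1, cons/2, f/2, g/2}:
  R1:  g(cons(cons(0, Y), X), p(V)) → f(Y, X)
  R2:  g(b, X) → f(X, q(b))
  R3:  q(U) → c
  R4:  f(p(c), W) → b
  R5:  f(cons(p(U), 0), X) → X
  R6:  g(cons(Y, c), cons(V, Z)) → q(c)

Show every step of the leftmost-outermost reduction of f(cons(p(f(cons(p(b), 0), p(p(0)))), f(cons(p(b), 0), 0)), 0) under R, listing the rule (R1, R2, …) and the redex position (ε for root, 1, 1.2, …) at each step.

1. f(cons(p(f(cons(p(b), 0), p(p(0)))), f(cons(p(b), 0), 0)), 0)  →  f(cons(p(p(p(0))), f(cons(p(b), 0), 0)), 0)   [R5 at 1.1.1]
2. f(cons(p(p(p(0))), f(cons(p(b), 0), 0)), 0)  →  f(cons(p(p(p(0))), 0), 0)   [R5 at 1.2]
3. f(cons(p(p(p(0))), 0), 0)  →  0   [R5 at ε]

0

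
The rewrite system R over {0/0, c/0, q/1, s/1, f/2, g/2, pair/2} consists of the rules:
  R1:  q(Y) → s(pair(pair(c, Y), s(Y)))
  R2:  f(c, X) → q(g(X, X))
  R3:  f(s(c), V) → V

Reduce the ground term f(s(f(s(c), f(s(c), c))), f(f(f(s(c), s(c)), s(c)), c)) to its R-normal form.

c

1. f(s(f(s(c), f(s(c), c))), f(f(f(s(c), s(c)), s(c)), c))  →  f(s(f(s(c), c)), f(f(f(s(c), s(c)), s(c)), c))   [R3 at 1.1]
2. f(s(f(s(c), c)), f(f(f(s(c), s(c)), s(c)), c))  →  f(s(c), f(f(f(s(c), s(c)), s(c)), c))   [R3 at 1.1]
3. f(s(c), f(f(f(s(c), s(c)), s(c)), c))  →  f(f(f(s(c), s(c)), s(c)), c)   [R3 at ε]
4. f(f(f(s(c), s(c)), s(c)), c)  →  f(f(s(c), s(c)), c)   [R3 at 1.1]
5. f(f(s(c), s(c)), c)  →  f(s(c), c)   [R3 at 1]
6. f(s(c), c)  →  c   [R3 at ε]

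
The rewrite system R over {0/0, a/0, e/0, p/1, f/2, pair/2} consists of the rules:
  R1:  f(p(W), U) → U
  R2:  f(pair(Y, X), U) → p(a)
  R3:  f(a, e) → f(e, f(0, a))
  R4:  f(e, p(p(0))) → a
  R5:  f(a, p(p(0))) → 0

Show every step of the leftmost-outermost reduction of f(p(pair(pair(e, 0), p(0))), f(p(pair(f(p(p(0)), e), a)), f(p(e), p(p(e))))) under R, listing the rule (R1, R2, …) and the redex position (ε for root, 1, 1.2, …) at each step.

1. f(p(pair(pair(e, 0), p(0))), f(p(pair(f(p(p(0)), e), a)), f(p(e), p(p(e)))))  →  f(p(pair(f(p(p(0)), e), a)), f(p(e), p(p(e))))   [R1 at ε]
2. f(p(pair(f(p(p(0)), e), a)), f(p(e), p(p(e))))  →  f(p(e), p(p(e)))   [R1 at ε]
3. f(p(e), p(p(e)))  →  p(p(e))   [R1 at ε]

p(p(e))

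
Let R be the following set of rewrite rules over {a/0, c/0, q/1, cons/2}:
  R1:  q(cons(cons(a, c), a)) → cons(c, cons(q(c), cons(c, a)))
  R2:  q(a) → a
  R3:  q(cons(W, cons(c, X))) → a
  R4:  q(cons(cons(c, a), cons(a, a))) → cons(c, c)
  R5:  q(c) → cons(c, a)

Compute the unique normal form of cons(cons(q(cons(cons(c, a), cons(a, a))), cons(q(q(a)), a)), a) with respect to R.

1. cons(cons(q(cons(cons(c, a), cons(a, a))), cons(q(q(a)), a)), a)  →  cons(cons(cons(c, c), cons(q(q(a)), a)), a)   [R4 at 1.1]
2. cons(cons(cons(c, c), cons(q(q(a)), a)), a)  →  cons(cons(cons(c, c), cons(q(a), a)), a)   [R2 at 1.2.1.1]
3. cons(cons(cons(c, c), cons(q(a), a)), a)  →  cons(cons(cons(c, c), cons(a, a)), a)   [R2 at 1.2.1]

cons(cons(cons(c, c), cons(a, a)), a)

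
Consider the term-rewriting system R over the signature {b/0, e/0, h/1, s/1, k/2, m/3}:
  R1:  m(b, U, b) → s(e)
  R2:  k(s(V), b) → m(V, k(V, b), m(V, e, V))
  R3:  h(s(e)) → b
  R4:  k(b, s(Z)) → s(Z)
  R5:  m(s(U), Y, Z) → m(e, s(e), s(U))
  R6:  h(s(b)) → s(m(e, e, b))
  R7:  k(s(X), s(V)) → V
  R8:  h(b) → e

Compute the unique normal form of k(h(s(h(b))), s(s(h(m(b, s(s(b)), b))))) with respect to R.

s(s(b))

1. k(h(s(h(b))), s(s(h(m(b, s(s(b)), b)))))  →  k(h(s(e)), s(s(h(m(b, s(s(b)), b)))))   [R8 at 1.1.1]
2. k(h(s(e)), s(s(h(m(b, s(s(b)), b)))))  →  k(b, s(s(h(m(b, s(s(b)), b)))))   [R3 at 1]
3. k(b, s(s(h(m(b, s(s(b)), b)))))  →  s(s(h(m(b, s(s(b)), b))))   [R4 at ε]
4. s(s(h(m(b, s(s(b)), b))))  →  s(s(h(s(e))))   [R1 at 1.1.1]
5. s(s(h(s(e))))  →  s(s(b))   [R3 at 1.1]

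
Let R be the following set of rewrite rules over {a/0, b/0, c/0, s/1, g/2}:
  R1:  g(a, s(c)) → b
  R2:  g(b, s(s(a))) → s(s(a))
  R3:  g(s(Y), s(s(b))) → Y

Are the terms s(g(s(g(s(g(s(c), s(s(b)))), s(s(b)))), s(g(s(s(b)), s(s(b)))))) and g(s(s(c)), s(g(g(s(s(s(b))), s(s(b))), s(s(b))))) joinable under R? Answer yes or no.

Reduce t₁ = s(g(s(g(s(g(s(c), s(s(b)))), s(s(b)))), s(g(s(s(b)), s(s(b)))))):
1. s(g(s(g(s(g(s(c), s(s(b)))), s(s(b)))), s(g(s(s(b)), s(s(b))))))  →  s(g(s(g(s(c), s(s(b)))), s(g(s(s(b)), s(s(b))))))   [R3 at 1.1.1]
2. s(g(s(g(s(c), s(s(b)))), s(g(s(s(b)), s(s(b))))))  →  s(g(s(c), s(g(s(s(b)), s(s(b))))))   [R3 at 1.1.1]
3. s(g(s(c), s(g(s(s(b)), s(s(b))))))  →  s(g(s(c), s(s(b))))   [R3 at 1.2.1]
4. s(g(s(c), s(s(b))))  →  s(c)   [R3 at 1]

Reduce t₂ = g(s(s(c)), s(g(g(s(s(s(b))), s(s(b))), s(s(b))))):
1. g(s(s(c)), s(g(g(s(s(s(b))), s(s(b))), s(s(b)))))  →  g(s(s(c)), s(g(s(s(b)), s(s(b)))))   [R3 at 2.1.1]
2. g(s(s(c)), s(g(s(s(b)), s(s(b)))))  →  g(s(s(c)), s(s(b)))   [R3 at 2.1]
3. g(s(s(c)), s(s(b)))  →  s(c)   [R3 at ε]

yes — NF(t₁) = s(c), NF(t₂) = s(c)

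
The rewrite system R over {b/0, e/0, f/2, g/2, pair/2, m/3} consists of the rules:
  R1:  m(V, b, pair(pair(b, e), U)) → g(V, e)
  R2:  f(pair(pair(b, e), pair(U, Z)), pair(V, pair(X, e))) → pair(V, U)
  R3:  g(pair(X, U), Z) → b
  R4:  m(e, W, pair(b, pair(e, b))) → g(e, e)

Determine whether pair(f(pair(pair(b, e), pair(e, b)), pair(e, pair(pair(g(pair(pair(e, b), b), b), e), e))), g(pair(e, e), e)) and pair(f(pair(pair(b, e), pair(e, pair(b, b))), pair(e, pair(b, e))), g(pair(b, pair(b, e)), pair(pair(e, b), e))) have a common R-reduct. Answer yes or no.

Reduce t₁ = pair(f(pair(pair(b, e), pair(e, b)), pair(e, pair(pair(g(pair(pair(e, b), b), b), e), e))), g(pair(e, e), e)):
1. pair(f(pair(pair(b, e), pair(e, b)), pair(e, pair(pair(g(pair(pair(e, b), b), b), e), e))), g(pair(e, e), e))  →  pair(pair(e, e), g(pair(e, e), e))   [R2 at 1]
2. pair(pair(e, e), g(pair(e, e), e))  →  pair(pair(e, e), b)   [R3 at 2]

Reduce t₂ = pair(f(pair(pair(b, e), pair(e, pair(b, b))), pair(e, pair(b, e))), g(pair(b, pair(b, e)), pair(pair(e, b), e))):
1. pair(f(pair(pair(b, e), pair(e, pair(b, b))), pair(e, pair(b, e))), g(pair(b, pair(b, e)), pair(pair(e, b), e)))  →  pair(pair(e, e), g(pair(b, pair(b, e)), pair(pair(e, b), e)))   [R2 at 1]
2. pair(pair(e, e), g(pair(b, pair(b, e)), pair(pair(e, b), e)))  →  pair(pair(e, e), b)   [R3 at 2]

yes — NF(t₁) = pair(pair(e, e), b), NF(t₂) = pair(pair(e, e), b)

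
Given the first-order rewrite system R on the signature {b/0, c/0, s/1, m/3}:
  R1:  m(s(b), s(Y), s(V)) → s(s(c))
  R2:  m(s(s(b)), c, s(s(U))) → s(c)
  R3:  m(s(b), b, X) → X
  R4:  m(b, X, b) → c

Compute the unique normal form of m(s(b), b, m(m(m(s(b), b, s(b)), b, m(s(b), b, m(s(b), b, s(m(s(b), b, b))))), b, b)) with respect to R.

1. m(s(b), b, m(m(m(s(b), b, s(b)), b, m(s(b), b, m(s(b), b, s(m(s(b), b, b))))), b, b))  →  m(m(m(s(b), b, s(b)), b, m(s(b), b, m(s(b), b, s(m(s(b), b, b))))), b, b)   [R3 at ε]
2. m(m(m(s(b), b, s(b)), b, m(s(b), b, m(s(b), b, s(m(s(b), b, b))))), b, b)  →  m(m(s(b), b, m(s(b), b, m(s(b), b, s(m(s(b), b, b))))), b, b)   [R3 at 1.1]
3. m(m(s(b), b, m(s(b), b, m(s(b), b, s(m(s(b), b, b))))), b, b)  →  m(m(s(b), b, m(s(b), b, s(m(s(b), b, b)))), b, b)   [R3 at 1]
4. m(m(s(b), b, m(s(b), b, s(m(s(b), b, b)))), b, b)  →  m(m(s(b), b, s(m(s(b), b, b))), b, b)   [R3 at 1]
5. m(m(s(b), b, s(m(s(b), b, b))), b, b)  →  m(s(m(s(b), b, b)), b, b)   [R3 at 1]
6. m(s(m(s(b), b, b)), b, b)  →  m(s(b), b, b)   [R3 at 1.1]
7. m(s(b), b, b)  →  b   [R3 at ε]

b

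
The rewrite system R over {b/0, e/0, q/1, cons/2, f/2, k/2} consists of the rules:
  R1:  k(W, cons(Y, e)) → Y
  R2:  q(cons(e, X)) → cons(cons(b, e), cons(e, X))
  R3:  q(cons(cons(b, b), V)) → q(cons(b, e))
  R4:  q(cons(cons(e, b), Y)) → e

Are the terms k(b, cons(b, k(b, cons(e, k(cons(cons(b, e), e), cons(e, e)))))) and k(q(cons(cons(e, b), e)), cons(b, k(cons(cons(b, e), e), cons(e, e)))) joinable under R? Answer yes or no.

yes — NF(t₁) = b, NF(t₂) = b

Reduce t₁ = k(b, cons(b, k(b, cons(e, k(cons(cons(b, e), e), cons(e, e)))))):
1. k(b, cons(b, k(b, cons(e, k(cons(cons(b, e), e), cons(e, e))))))  →  k(b, cons(b, k(b, cons(e, e))))   [R1 at 2.2.2.2]
2. k(b, cons(b, k(b, cons(e, e))))  →  k(b, cons(b, e))   [R1 at 2.2]
3. k(b, cons(b, e))  →  b   [R1 at ε]

Reduce t₂ = k(q(cons(cons(e, b), e)), cons(b, k(cons(cons(b, e), e), cons(e, e)))):
1. k(q(cons(cons(e, b), e)), cons(b, k(cons(cons(b, e), e), cons(e, e))))  →  k(e, cons(b, k(cons(cons(b, e), e), cons(e, e))))   [R4 at 1]
2. k(e, cons(b, k(cons(cons(b, e), e), cons(e, e))))  →  k(e, cons(b, e))   [R1 at 2.2]
3. k(e, cons(b, e))  →  b   [R1 at ε]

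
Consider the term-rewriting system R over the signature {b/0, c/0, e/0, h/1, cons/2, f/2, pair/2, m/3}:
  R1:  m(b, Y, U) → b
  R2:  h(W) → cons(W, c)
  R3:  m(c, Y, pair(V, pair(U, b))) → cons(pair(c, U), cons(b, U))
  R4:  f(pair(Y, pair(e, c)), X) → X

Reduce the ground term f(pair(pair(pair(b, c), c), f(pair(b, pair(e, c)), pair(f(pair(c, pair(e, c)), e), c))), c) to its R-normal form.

c

1. f(pair(pair(pair(b, c), c), f(pair(b, pair(e, c)), pair(f(pair(c, pair(e, c)), e), c))), c)  →  f(pair(pair(pair(b, c), c), pair(f(pair(c, pair(e, c)), e), c)), c)   [R4 at 1.2]
2. f(pair(pair(pair(b, c), c), pair(f(pair(c, pair(e, c)), e), c)), c)  →  f(pair(pair(pair(b, c), c), pair(e, c)), c)   [R4 at 1.2.1]
3. f(pair(pair(pair(b, c), c), pair(e, c)), c)  →  c   [R4 at ε]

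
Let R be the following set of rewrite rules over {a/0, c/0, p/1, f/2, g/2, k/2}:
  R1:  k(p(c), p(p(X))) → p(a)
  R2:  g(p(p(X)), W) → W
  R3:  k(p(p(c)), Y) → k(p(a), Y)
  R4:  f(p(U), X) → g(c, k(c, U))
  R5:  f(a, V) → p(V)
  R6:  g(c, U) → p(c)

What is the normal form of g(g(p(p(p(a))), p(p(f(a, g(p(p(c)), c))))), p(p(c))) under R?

1. g(g(p(p(p(a))), p(p(f(a, g(p(p(c)), c))))), p(p(c)))  →  g(p(p(f(a, g(p(p(c)), c)))), p(p(c)))   [R2 at 1]
2. g(p(p(f(a, g(p(p(c)), c)))), p(p(c)))  →  p(p(c))   [R2 at ε]

p(p(c))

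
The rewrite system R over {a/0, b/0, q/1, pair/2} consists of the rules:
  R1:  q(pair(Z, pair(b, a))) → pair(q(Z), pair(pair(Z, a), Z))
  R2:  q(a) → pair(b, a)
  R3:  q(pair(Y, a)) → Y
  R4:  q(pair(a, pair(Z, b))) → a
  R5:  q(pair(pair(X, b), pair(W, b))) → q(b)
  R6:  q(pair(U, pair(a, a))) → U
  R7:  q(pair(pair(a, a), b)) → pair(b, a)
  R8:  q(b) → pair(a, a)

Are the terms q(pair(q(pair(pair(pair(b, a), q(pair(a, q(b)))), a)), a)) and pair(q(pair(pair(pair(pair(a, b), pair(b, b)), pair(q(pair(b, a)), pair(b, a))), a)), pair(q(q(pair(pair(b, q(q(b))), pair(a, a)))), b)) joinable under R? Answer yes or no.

Reduce t₁ = q(pair(q(pair(pair(pair(b, a), q(pair(a, q(b)))), a)), a)):
1. q(pair(q(pair(pair(pair(b, a), q(pair(a, q(b)))), a)), a))  →  q(pair(pair(pair(b, a), q(pair(a, q(b)))), a))   [R3 at ε]
2. q(pair(pair(pair(b, a), q(pair(a, q(b)))), a))  →  pair(pair(b, a), q(pair(a, q(b))))   [R3 at ε]
3. pair(pair(b, a), q(pair(a, q(b))))  →  pair(pair(b, a), q(pair(a, pair(a, a))))   [R8 at 2.1.2]
4. pair(pair(b, a), q(pair(a, pair(a, a))))  →  pair(pair(b, a), a)   [R6 at 2]

Reduce t₂ = pair(q(pair(pair(pair(pair(a, b), pair(b, b)), pair(q(pair(b, a)), pair(b, a))), a)), pair(q(q(pair(pair(b, q(q(b))), pair(a, a)))), b)):
1. pair(q(pair(pair(pair(pair(a, b), pair(b, b)), pair(q(pair(b, a)), pair(b, a))), a)), pair(q(q(pair(pair(b, q(q(b))), pair(a, a)))), b))  →  pair(pair(pair(pair(a, b), pair(b, b)), pair(q(pair(b, a)), pair(b, a))), pair(q(q(pair(pair(b, q(q(b))), pair(a, a)))), b))   [R3 at 1]
2. pair(pair(pair(pair(a, b), pair(b, b)), pair(q(pair(b, a)), pair(b, a))), pair(q(q(pair(pair(b, q(q(b))), pair(a, a)))), b))  →  pair(pair(pair(pair(a, b), pair(b, b)), pair(b, pair(b, a))), pair(q(q(pair(pair(b, q(q(b))), pair(a, a)))), b))   [R3 at 1.2.1]
3. pair(pair(pair(pair(a, b), pair(b, b)), pair(b, pair(b, a))), pair(q(q(pair(pair(b, q(q(b))), pair(a, a)))), b))  →  pair(pair(pair(pair(a, b), pair(b, b)), pair(b, pair(b, a))), pair(q(pair(b, q(q(b)))), b))   [R6 at 2.1.1]
4. pair(pair(pair(pair(a, b), pair(b, b)), pair(b, pair(b, a))), pair(q(pair(b, q(q(b)))), b))  →  pair(pair(pair(pair(a, b), pair(b, b)), pair(b, pair(b, a))), pair(q(pair(b, q(pair(a, a)))), b))   [R8 at 2.1.1.2.1]
5. pair(pair(pair(pair(a, b), pair(b, b)), pair(b, pair(b, a))), pair(q(pair(b, q(pair(a, a)))), b))  →  pair(pair(pair(pair(a, b), pair(b, b)), pair(b, pair(b, a))), pair(q(pair(b, a)), b))   [R3 at 2.1.1.2]
6. pair(pair(pair(pair(a, b), pair(b, b)), pair(b, pair(b, a))), pair(q(pair(b, a)), b))  →  pair(pair(pair(pair(a, b), pair(b, b)), pair(b, pair(b, a))), pair(b, b))   [R3 at 2.1]

no — NF(t₁) = pair(pair(b, a), a), NF(t₂) = pair(pair(pair(pair(a, b), pair(b, b)), pair(b, pair(b, a))), pair(b, b))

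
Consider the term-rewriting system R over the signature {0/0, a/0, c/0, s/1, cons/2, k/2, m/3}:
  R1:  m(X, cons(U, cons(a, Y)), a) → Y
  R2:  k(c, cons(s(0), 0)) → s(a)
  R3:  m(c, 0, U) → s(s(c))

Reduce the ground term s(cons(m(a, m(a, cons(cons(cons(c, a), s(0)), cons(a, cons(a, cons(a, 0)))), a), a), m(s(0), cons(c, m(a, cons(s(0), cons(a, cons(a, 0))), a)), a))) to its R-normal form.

s(cons(0, 0))

1. s(cons(m(a, m(a, cons(cons(cons(c, a), s(0)), cons(a, cons(a, cons(a, 0)))), a), a), m(s(0), cons(c, m(a, cons(s(0), cons(a, cons(a, 0))), a)), a)))  →  s(cons(m(a, cons(a, cons(a, 0)), a), m(s(0), cons(c, m(a, cons(s(0), cons(a, cons(a, 0))), a)), a)))   [R1 at 1.1.2]
2. s(cons(m(a, cons(a, cons(a, 0)), a), m(s(0), cons(c, m(a, cons(s(0), cons(a, cons(a, 0))), a)), a)))  →  s(cons(0, m(s(0), cons(c, m(a, cons(s(0), cons(a, cons(a, 0))), a)), a)))   [R1 at 1.1]
3. s(cons(0, m(s(0), cons(c, m(a, cons(s(0), cons(a, cons(a, 0))), a)), a)))  →  s(cons(0, m(s(0), cons(c, cons(a, 0)), a)))   [R1 at 1.2.2.2]
4. s(cons(0, m(s(0), cons(c, cons(a, 0)), a)))  →  s(cons(0, 0))   [R1 at 1.2]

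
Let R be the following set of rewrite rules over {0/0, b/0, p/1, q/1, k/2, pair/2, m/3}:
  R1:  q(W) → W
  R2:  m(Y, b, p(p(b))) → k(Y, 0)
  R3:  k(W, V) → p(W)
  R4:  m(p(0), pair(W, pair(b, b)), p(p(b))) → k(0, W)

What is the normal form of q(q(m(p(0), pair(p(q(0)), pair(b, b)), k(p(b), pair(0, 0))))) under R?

1. q(q(m(p(0), pair(p(q(0)), pair(b, b)), k(p(b), pair(0, 0)))))  →  q(m(p(0), pair(p(q(0)), pair(b, b)), k(p(b), pair(0, 0))))   [R1 at ε]
2. q(m(p(0), pair(p(q(0)), pair(b, b)), k(p(b), pair(0, 0))))  →  m(p(0), pair(p(q(0)), pair(b, b)), k(p(b), pair(0, 0)))   [R1 at ε]
3. m(p(0), pair(p(q(0)), pair(b, b)), k(p(b), pair(0, 0)))  →  m(p(0), pair(p(0), pair(b, b)), k(p(b), pair(0, 0)))   [R1 at 2.1.1]
4. m(p(0), pair(p(0), pair(b, b)), k(p(b), pair(0, 0)))  →  m(p(0), pair(p(0), pair(b, b)), p(p(b)))   [R3 at 3]
5. m(p(0), pair(p(0), pair(b, b)), p(p(b)))  →  k(0, p(0))   [R4 at ε]
6. k(0, p(0))  →  p(0)   [R3 at ε]

p(0)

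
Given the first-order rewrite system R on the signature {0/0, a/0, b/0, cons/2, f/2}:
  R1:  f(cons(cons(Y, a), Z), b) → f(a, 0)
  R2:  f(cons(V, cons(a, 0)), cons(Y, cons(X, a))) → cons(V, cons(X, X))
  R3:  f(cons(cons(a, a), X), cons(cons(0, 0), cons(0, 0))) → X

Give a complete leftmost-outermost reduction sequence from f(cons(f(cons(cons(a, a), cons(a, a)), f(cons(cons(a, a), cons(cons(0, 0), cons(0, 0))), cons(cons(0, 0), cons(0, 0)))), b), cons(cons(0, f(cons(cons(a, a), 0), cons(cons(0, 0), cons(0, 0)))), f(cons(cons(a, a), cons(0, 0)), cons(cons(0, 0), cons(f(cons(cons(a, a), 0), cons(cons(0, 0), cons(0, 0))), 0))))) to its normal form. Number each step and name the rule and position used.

b

1. f(cons(f(cons(cons(a, a), cons(a, a)), f(cons(cons(a, a), cons(cons(0, 0), cons(0, 0))), cons(cons(0, 0), cons(0, 0)))), b), cons(cons(0, f(cons(cons(a, a), 0), cons(cons(0, 0), cons(0, 0)))), f(cons(cons(a, a), cons(0, 0)), cons(cons(0, 0), cons(f(cons(cons(a, a), 0), cons(cons(0, 0), cons(0, 0))), 0)))))  →  f(cons(f(cons(cons(a, a), cons(a, a)), cons(cons(0, 0), cons(0, 0))), b), cons(cons(0, f(cons(cons(a, a), 0), cons(cons(0, 0), cons(0, 0)))), f(cons(cons(a, a), cons(0, 0)), cons(cons(0, 0), cons(f(cons(cons(a, a), 0), cons(cons(0, 0), cons(0, 0))), 0)))))   [R3 at 1.1.2]
2. f(cons(f(cons(cons(a, a), cons(a, a)), cons(cons(0, 0), cons(0, 0))), b), cons(cons(0, f(cons(cons(a, a), 0), cons(cons(0, 0), cons(0, 0)))), f(cons(cons(a, a), cons(0, 0)), cons(cons(0, 0), cons(f(cons(cons(a, a), 0), cons(cons(0, 0), cons(0, 0))), 0)))))  →  f(cons(cons(a, a), b), cons(cons(0, f(cons(cons(a, a), 0), cons(cons(0, 0), cons(0, 0)))), f(cons(cons(a, a), cons(0, 0)), cons(cons(0, 0), cons(f(cons(cons(a, a), 0), cons(cons(0, 0), cons(0, 0))), 0)))))   [R3 at 1.1]
3. f(cons(cons(a, a), b), cons(cons(0, f(cons(cons(a, a), 0), cons(cons(0, 0), cons(0, 0)))), f(cons(cons(a, a), cons(0, 0)), cons(cons(0, 0), cons(f(cons(cons(a, a), 0), cons(cons(0, 0), cons(0, 0))), 0)))))  →  f(cons(cons(a, a), b), cons(cons(0, 0), f(cons(cons(a, a), cons(0, 0)), cons(cons(0, 0), cons(f(cons(cons(a, a), 0), cons(cons(0, 0), cons(0, 0))), 0)))))   [R3 at 2.1.2]
4. f(cons(cons(a, a), b), cons(cons(0, 0), f(cons(cons(a, a), cons(0, 0)), cons(cons(0, 0), cons(f(cons(cons(a, a), 0), cons(cons(0, 0), cons(0, 0))), 0)))))  →  f(cons(cons(a, a), b), cons(cons(0, 0), f(cons(cons(a, a), cons(0, 0)), cons(cons(0, 0), cons(0, 0)))))   [R3 at 2.2.2.2.1]
5. f(cons(cons(a, a), b), cons(cons(0, 0), f(cons(cons(a, a), cons(0, 0)), cons(cons(0, 0), cons(0, 0)))))  →  f(cons(cons(a, a), b), cons(cons(0, 0), cons(0, 0)))   [R3 at 2.2]
6. f(cons(cons(a, a), b), cons(cons(0, 0), cons(0, 0)))  →  b   [R3 at ε]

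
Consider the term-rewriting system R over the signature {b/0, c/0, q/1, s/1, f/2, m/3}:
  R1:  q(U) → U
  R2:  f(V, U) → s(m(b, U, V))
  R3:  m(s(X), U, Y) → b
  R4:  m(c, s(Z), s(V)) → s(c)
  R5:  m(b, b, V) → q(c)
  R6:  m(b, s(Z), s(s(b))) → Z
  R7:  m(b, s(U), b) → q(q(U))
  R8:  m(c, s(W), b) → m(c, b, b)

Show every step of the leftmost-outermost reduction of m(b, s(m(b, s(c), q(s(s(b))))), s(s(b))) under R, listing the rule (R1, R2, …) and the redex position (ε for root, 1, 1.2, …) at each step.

c

1. m(b, s(m(b, s(c), q(s(s(b))))), s(s(b)))  →  m(b, s(c), q(s(s(b))))   [R6 at ε]
2. m(b, s(c), q(s(s(b))))  →  m(b, s(c), s(s(b)))   [R1 at 3]
3. m(b, s(c), s(s(b)))  →  c   [R6 at ε]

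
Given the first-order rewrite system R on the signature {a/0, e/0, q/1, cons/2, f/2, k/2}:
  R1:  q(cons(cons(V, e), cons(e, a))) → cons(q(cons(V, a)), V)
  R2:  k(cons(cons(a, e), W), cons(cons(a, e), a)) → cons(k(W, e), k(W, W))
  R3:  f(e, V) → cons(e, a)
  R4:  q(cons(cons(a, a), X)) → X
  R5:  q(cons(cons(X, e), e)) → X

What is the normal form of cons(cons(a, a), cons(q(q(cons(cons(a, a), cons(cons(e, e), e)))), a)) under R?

1. cons(cons(a, a), cons(q(q(cons(cons(a, a), cons(cons(e, e), e)))), a))  →  cons(cons(a, a), cons(q(cons(cons(e, e), e)), a))   [R4 at 2.1.1]
2. cons(cons(a, a), cons(q(cons(cons(e, e), e)), a))  →  cons(cons(a, a), cons(e, a))   [R5 at 2.1]

cons(cons(a, a), cons(e, a))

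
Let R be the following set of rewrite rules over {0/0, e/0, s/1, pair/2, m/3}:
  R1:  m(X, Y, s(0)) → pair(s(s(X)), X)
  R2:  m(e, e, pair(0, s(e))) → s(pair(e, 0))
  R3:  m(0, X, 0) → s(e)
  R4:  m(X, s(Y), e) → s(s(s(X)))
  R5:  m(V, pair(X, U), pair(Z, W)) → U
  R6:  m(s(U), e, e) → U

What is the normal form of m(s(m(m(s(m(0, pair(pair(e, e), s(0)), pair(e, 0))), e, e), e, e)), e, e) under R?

1. m(s(m(m(s(m(0, pair(pair(e, e), s(0)), pair(e, 0))), e, e), e, e)), e, e)  →  m(m(s(m(0, pair(pair(e, e), s(0)), pair(e, 0))), e, e), e, e)   [R6 at ε]
2. m(m(s(m(0, pair(pair(e, e), s(0)), pair(e, 0))), e, e), e, e)  →  m(m(0, pair(pair(e, e), s(0)), pair(e, 0)), e, e)   [R6 at 1]
3. m(m(0, pair(pair(e, e), s(0)), pair(e, 0)), e, e)  →  m(s(0), e, e)   [R5 at 1]
4. m(s(0), e, e)  →  0   [R6 at ε]

0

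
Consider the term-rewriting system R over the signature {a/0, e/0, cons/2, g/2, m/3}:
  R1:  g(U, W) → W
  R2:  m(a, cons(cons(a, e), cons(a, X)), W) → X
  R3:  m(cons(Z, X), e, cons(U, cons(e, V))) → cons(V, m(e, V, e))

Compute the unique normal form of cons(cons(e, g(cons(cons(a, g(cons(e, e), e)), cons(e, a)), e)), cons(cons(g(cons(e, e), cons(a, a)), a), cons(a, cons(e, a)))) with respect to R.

1. cons(cons(e, g(cons(cons(a, g(cons(e, e), e)), cons(e, a)), e)), cons(cons(g(cons(e, e), cons(a, a)), a), cons(a, cons(e, a))))  →  cons(cons(e, e), cons(cons(g(cons(e, e), cons(a, a)), a), cons(a, cons(e, a))))   [R1 at 1.2]
2. cons(cons(e, e), cons(cons(g(cons(e, e), cons(a, a)), a), cons(a, cons(e, a))))  →  cons(cons(e, e), cons(cons(cons(a, a), a), cons(a, cons(e, a))))   [R1 at 2.1.1]

cons(cons(e, e), cons(cons(cons(a, a), a), cons(a, cons(e, a))))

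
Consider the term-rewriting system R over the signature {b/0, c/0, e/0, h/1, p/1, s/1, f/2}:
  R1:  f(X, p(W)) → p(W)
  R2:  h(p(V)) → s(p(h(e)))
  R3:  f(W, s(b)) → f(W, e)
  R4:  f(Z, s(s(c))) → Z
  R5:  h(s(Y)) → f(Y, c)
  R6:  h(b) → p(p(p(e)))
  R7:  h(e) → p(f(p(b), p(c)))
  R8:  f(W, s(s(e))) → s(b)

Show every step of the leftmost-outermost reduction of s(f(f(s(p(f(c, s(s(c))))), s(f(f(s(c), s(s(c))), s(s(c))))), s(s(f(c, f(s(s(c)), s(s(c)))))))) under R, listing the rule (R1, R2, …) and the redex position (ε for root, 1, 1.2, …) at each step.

s(s(p(c)))

1. s(f(f(s(p(f(c, s(s(c))))), s(f(f(s(c), s(s(c))), s(s(c))))), s(s(f(c, f(s(s(c)), s(s(c))))))))  →  s(f(f(s(p(c)), s(f(f(s(c), s(s(c))), s(s(c))))), s(s(f(c, f(s(s(c)), s(s(c))))))))   [R4 at 1.1.1.1.1]
2. s(f(f(s(p(c)), s(f(f(s(c), s(s(c))), s(s(c))))), s(s(f(c, f(s(s(c)), s(s(c))))))))  →  s(f(f(s(p(c)), s(f(s(c), s(s(c))))), s(s(f(c, f(s(s(c)), s(s(c))))))))   [R4 at 1.1.2.1]
3. s(f(f(s(p(c)), s(f(s(c), s(s(c))))), s(s(f(c, f(s(s(c)), s(s(c))))))))  →  s(f(f(s(p(c)), s(s(c))), s(s(f(c, f(s(s(c)), s(s(c))))))))   [R4 at 1.1.2.1]
4. s(f(f(s(p(c)), s(s(c))), s(s(f(c, f(s(s(c)), s(s(c))))))))  →  s(f(s(p(c)), s(s(f(c, f(s(s(c)), s(s(c))))))))   [R4 at 1.1]
5. s(f(s(p(c)), s(s(f(c, f(s(s(c)), s(s(c))))))))  →  s(f(s(p(c)), s(s(f(c, s(s(c)))))))   [R4 at 1.2.1.1.2]
6. s(f(s(p(c)), s(s(f(c, s(s(c)))))))  →  s(f(s(p(c)), s(s(c))))   [R4 at 1.2.1.1]
7. s(f(s(p(c)), s(s(c))))  →  s(s(p(c)))   [R4 at 1]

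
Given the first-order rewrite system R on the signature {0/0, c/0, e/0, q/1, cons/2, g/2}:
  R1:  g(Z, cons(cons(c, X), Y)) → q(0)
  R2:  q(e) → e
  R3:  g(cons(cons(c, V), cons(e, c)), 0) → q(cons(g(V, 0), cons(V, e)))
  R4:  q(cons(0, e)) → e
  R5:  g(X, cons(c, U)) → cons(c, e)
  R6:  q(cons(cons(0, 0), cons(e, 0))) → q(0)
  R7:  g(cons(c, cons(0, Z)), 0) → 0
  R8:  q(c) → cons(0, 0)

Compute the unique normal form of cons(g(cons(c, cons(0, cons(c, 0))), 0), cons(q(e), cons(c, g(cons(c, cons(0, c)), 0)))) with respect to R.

cons(0, cons(e, cons(c, 0)))

1. cons(g(cons(c, cons(0, cons(c, 0))), 0), cons(q(e), cons(c, g(cons(c, cons(0, c)), 0))))  →  cons(0, cons(q(e), cons(c, g(cons(c, cons(0, c)), 0))))   [R7 at 1]
2. cons(0, cons(q(e), cons(c, g(cons(c, cons(0, c)), 0))))  →  cons(0, cons(e, cons(c, g(cons(c, cons(0, c)), 0))))   [R2 at 2.1]
3. cons(0, cons(e, cons(c, g(cons(c, cons(0, c)), 0))))  →  cons(0, cons(e, cons(c, 0)))   [R7 at 2.2.2]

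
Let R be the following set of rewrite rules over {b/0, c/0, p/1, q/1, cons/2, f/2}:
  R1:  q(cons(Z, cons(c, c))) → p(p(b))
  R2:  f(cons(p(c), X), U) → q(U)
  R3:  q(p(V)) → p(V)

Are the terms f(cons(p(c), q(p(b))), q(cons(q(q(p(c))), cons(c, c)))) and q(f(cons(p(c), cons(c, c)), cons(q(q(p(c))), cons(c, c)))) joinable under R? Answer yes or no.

yes — NF(t₁) = p(p(b)), NF(t₂) = p(p(b))

Reduce t₁ = f(cons(p(c), q(p(b))), q(cons(q(q(p(c))), cons(c, c)))):
1. f(cons(p(c), q(p(b))), q(cons(q(q(p(c))), cons(c, c))))  →  q(q(cons(q(q(p(c))), cons(c, c))))   [R2 at ε]
2. q(q(cons(q(q(p(c))), cons(c, c))))  →  q(p(p(b)))   [R1 at 1]
3. q(p(p(b)))  →  p(p(b))   [R3 at ε]

Reduce t₂ = q(f(cons(p(c), cons(c, c)), cons(q(q(p(c))), cons(c, c)))):
1. q(f(cons(p(c), cons(c, c)), cons(q(q(p(c))), cons(c, c))))  →  q(q(cons(q(q(p(c))), cons(c, c))))   [R2 at 1]
2. q(q(cons(q(q(p(c))), cons(c, c))))  →  q(p(p(b)))   [R1 at 1]
3. q(p(p(b)))  →  p(p(b))   [R3 at ε]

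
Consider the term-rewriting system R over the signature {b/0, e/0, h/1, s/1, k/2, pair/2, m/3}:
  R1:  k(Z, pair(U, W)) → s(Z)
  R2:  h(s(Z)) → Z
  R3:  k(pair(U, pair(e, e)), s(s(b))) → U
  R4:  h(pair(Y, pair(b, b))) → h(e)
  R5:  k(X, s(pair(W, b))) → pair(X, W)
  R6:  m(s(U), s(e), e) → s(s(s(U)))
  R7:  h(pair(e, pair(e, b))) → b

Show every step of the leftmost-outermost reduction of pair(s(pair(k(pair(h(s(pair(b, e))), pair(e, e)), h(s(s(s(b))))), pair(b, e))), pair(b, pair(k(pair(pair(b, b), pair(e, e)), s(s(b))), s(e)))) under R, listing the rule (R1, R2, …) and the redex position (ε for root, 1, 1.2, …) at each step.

pair(s(pair(pair(b, e), pair(b, e))), pair(b, pair(pair(b, b), s(e))))

1. pair(s(pair(k(pair(h(s(pair(b, e))), pair(e, e)), h(s(s(s(b))))), pair(b, e))), pair(b, pair(k(pair(pair(b, b), pair(e, e)), s(s(b))), s(e))))  →  pair(s(pair(k(pair(pair(b, e), pair(e, e)), h(s(s(s(b))))), pair(b, e))), pair(b, pair(k(pair(pair(b, b), pair(e, e)), s(s(b))), s(e))))   [R2 at 1.1.1.1.1]
2. pair(s(pair(k(pair(pair(b, e), pair(e, e)), h(s(s(s(b))))), pair(b, e))), pair(b, pair(k(pair(pair(b, b), pair(e, e)), s(s(b))), s(e))))  →  pair(s(pair(k(pair(pair(b, e), pair(e, e)), s(s(b))), pair(b, e))), pair(b, pair(k(pair(pair(b, b), pair(e, e)), s(s(b))), s(e))))   [R2 at 1.1.1.2]
3. pair(s(pair(k(pair(pair(b, e), pair(e, e)), s(s(b))), pair(b, e))), pair(b, pair(k(pair(pair(b, b), pair(e, e)), s(s(b))), s(e))))  →  pair(s(pair(pair(b, e), pair(b, e))), pair(b, pair(k(pair(pair(b, b), pair(e, e)), s(s(b))), s(e))))   [R3 at 1.1.1]
4. pair(s(pair(pair(b, e), pair(b, e))), pair(b, pair(k(pair(pair(b, b), pair(e, e)), s(s(b))), s(e))))  →  pair(s(pair(pair(b, e), pair(b, e))), pair(b, pair(pair(b, b), s(e))))   [R3 at 2.2.1]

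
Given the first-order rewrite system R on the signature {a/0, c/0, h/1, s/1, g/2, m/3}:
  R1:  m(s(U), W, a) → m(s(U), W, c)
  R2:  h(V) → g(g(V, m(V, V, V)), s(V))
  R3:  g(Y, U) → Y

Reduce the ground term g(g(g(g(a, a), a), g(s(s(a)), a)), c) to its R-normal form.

1. g(g(g(g(a, a), a), g(s(s(a)), a)), c)  →  g(g(g(a, a), a), g(s(s(a)), a))   [R3 at ε]
2. g(g(g(a, a), a), g(s(s(a)), a))  →  g(g(a, a), a)   [R3 at ε]
3. g(g(a, a), a)  →  g(a, a)   [R3 at ε]
4. g(a, a)  →  a   [R3 at ε]

a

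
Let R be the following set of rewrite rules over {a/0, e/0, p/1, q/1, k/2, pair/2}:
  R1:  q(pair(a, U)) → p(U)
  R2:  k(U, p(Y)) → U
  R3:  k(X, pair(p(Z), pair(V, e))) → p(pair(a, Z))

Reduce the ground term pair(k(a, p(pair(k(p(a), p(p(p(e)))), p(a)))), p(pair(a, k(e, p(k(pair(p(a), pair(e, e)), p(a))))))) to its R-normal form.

pair(a, p(pair(a, e)))

1. pair(k(a, p(pair(k(p(a), p(p(p(e)))), p(a)))), p(pair(a, k(e, p(k(pair(p(a), pair(e, e)), p(a)))))))  →  pair(a, p(pair(a, k(e, p(k(pair(p(a), pair(e, e)), p(a)))))))   [R2 at 1]
2. pair(a, p(pair(a, k(e, p(k(pair(p(a), pair(e, e)), p(a)))))))  →  pair(a, p(pair(a, e)))   [R2 at 2.1.2]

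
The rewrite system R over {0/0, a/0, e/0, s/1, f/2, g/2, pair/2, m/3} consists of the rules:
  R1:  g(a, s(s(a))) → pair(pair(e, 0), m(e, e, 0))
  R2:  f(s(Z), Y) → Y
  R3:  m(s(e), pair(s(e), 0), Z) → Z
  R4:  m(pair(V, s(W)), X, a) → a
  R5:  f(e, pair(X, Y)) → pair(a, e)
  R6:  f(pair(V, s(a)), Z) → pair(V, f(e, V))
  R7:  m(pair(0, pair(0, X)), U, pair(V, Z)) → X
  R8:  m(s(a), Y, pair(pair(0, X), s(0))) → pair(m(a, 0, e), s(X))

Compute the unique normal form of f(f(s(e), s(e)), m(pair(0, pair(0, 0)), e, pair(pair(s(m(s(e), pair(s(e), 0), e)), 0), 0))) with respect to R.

0

1. f(f(s(e), s(e)), m(pair(0, pair(0, 0)), e, pair(pair(s(m(s(e), pair(s(e), 0), e)), 0), 0)))  →  f(s(e), m(pair(0, pair(0, 0)), e, pair(pair(s(m(s(e), pair(s(e), 0), e)), 0), 0)))   [R2 at 1]
2. f(s(e), m(pair(0, pair(0, 0)), e, pair(pair(s(m(s(e), pair(s(e), 0), e)), 0), 0)))  →  m(pair(0, pair(0, 0)), e, pair(pair(s(m(s(e), pair(s(e), 0), e)), 0), 0))   [R2 at ε]
3. m(pair(0, pair(0, 0)), e, pair(pair(s(m(s(e), pair(s(e), 0), e)), 0), 0))  →  0   [R7 at ε]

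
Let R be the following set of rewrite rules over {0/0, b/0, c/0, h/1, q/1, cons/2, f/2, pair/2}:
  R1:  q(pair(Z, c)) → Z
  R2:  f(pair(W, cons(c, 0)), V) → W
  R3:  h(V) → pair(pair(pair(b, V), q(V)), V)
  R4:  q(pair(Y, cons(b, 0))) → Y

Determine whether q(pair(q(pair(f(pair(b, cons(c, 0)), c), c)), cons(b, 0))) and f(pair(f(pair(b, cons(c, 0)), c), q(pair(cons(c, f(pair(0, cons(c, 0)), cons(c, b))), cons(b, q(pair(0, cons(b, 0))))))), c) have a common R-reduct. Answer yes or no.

Reduce t₁ = q(pair(q(pair(f(pair(b, cons(c, 0)), c), c)), cons(b, 0))):
1. q(pair(q(pair(f(pair(b, cons(c, 0)), c), c)), cons(b, 0)))  →  q(pair(f(pair(b, cons(c, 0)), c), c))   [R4 at ε]
2. q(pair(f(pair(b, cons(c, 0)), c), c))  →  f(pair(b, cons(c, 0)), c)   [R1 at ε]
3. f(pair(b, cons(c, 0)), c)  →  b   [R2 at ε]

Reduce t₂ = f(pair(f(pair(b, cons(c, 0)), c), q(pair(cons(c, f(pair(0, cons(c, 0)), cons(c, b))), cons(b, q(pair(0, cons(b, 0))))))), c):
1. f(pair(f(pair(b, cons(c, 0)), c), q(pair(cons(c, f(pair(0, cons(c, 0)), cons(c, b))), cons(b, q(pair(0, cons(b, 0))))))), c)  →  f(pair(b, q(pair(cons(c, f(pair(0, cons(c, 0)), cons(c, b))), cons(b, q(pair(0, cons(b, 0))))))), c)   [R2 at 1.1]
2. f(pair(b, q(pair(cons(c, f(pair(0, cons(c, 0)), cons(c, b))), cons(b, q(pair(0, cons(b, 0))))))), c)  →  f(pair(b, q(pair(cons(c, 0), cons(b, q(pair(0, cons(b, 0))))))), c)   [R2 at 1.2.1.1.2]
3. f(pair(b, q(pair(cons(c, 0), cons(b, q(pair(0, cons(b, 0))))))), c)  →  f(pair(b, q(pair(cons(c, 0), cons(b, 0)))), c)   [R4 at 1.2.1.2.2]
4. f(pair(b, q(pair(cons(c, 0), cons(b, 0)))), c)  →  f(pair(b, cons(c, 0)), c)   [R4 at 1.2]
5. f(pair(b, cons(c, 0)), c)  →  b   [R2 at ε]

yes — NF(t₁) = b, NF(t₂) = b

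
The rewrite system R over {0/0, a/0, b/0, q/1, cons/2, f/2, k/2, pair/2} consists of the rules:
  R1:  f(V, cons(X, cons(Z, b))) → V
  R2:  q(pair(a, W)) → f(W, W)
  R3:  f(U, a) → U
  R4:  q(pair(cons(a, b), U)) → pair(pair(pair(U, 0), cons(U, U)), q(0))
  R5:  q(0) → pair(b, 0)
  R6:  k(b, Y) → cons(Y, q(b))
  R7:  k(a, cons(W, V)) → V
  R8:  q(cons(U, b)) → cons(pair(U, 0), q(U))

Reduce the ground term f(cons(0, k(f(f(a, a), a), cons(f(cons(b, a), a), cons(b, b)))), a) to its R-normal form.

1. f(cons(0, k(f(f(a, a), a), cons(f(cons(b, a), a), cons(b, b)))), a)  →  cons(0, k(f(f(a, a), a), cons(f(cons(b, a), a), cons(b, b))))   [R3 at ε]
2. cons(0, k(f(f(a, a), a), cons(f(cons(b, a), a), cons(b, b))))  →  cons(0, k(f(a, a), cons(f(cons(b, a), a), cons(b, b))))   [R3 at 2.1]
3. cons(0, k(f(a, a), cons(f(cons(b, a), a), cons(b, b))))  →  cons(0, k(a, cons(f(cons(b, a), a), cons(b, b))))   [R3 at 2.1]
4. cons(0, k(a, cons(f(cons(b, a), a), cons(b, b))))  →  cons(0, cons(b, b))   [R7 at 2]

cons(0, cons(b, b))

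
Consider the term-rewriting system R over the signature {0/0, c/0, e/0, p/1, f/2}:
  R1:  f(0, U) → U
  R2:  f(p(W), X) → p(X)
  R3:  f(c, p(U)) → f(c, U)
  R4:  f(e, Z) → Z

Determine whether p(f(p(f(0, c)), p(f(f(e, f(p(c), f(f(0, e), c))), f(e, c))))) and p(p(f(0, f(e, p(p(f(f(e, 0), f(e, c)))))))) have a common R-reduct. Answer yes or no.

Reduce t₁ = p(f(p(f(0, c)), p(f(f(e, f(p(c), f(f(0, e), c))), f(e, c))))):
1. p(f(p(f(0, c)), p(f(f(e, f(p(c), f(f(0, e), c))), f(e, c)))))  →  p(p(p(f(f(e, f(p(c), f(f(0, e), c))), f(e, c)))))   [R2 at 1]
2. p(p(p(f(f(e, f(p(c), f(f(0, e), c))), f(e, c)))))  →  p(p(p(f(f(p(c), f(f(0, e), c)), f(e, c)))))   [R4 at 1.1.1.1]
3. p(p(p(f(f(p(c), f(f(0, e), c)), f(e, c)))))  →  p(p(p(f(p(f(f(0, e), c)), f(e, c)))))   [R2 at 1.1.1.1]
4. p(p(p(f(p(f(f(0, e), c)), f(e, c)))))  →  p(p(p(p(f(e, c)))))   [R2 at 1.1.1]
5. p(p(p(p(f(e, c)))))  →  p(p(p(p(c))))   [R4 at 1.1.1.1]

Reduce t₂ = p(p(f(0, f(e, p(p(f(f(e, 0), f(e, c)))))))):
1. p(p(f(0, f(e, p(p(f(f(e, 0), f(e, c))))))))  →  p(p(f(e, p(p(f(f(e, 0), f(e, c)))))))   [R1 at 1.1]
2. p(p(f(e, p(p(f(f(e, 0), f(e, c)))))))  →  p(p(p(p(f(f(e, 0), f(e, c))))))   [R4 at 1.1]
3. p(p(p(p(f(f(e, 0), f(e, c))))))  →  p(p(p(p(f(0, f(e, c))))))   [R4 at 1.1.1.1.1]
4. p(p(p(p(f(0, f(e, c))))))  →  p(p(p(p(f(e, c)))))   [R1 at 1.1.1.1]
5. p(p(p(p(f(e, c)))))  →  p(p(p(p(c))))   [R4 at 1.1.1.1]

yes — NF(t₁) = p(p(p(p(c)))), NF(t₂) = p(p(p(p(c))))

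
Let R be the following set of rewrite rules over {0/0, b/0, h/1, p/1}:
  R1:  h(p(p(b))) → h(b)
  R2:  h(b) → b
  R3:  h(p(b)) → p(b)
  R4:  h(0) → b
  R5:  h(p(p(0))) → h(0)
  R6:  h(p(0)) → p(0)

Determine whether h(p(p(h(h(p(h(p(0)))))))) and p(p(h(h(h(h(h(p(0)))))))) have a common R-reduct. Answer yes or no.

Reduce t₁ = h(p(p(h(h(p(h(p(0)))))))):
1. h(p(p(h(h(p(h(p(0))))))))  →  h(p(p(h(h(p(p(0)))))))   [R6 at 1.1.1.1.1.1]
2. h(p(p(h(h(p(p(0)))))))  →  h(p(p(h(h(0)))))   [R5 at 1.1.1.1]
3. h(p(p(h(h(0)))))  →  h(p(p(h(b))))   [R4 at 1.1.1.1]
4. h(p(p(h(b))))  →  h(p(p(b)))   [R2 at 1.1.1]
5. h(p(p(b)))  →  h(b)   [R1 at ε]
6. h(b)  →  b   [R2 at ε]

Reduce t₂ = p(p(h(h(h(h(h(p(0)))))))):
1. p(p(h(h(h(h(h(p(0))))))))  →  p(p(h(h(h(h(p(0)))))))   [R6 at 1.1.1.1.1.1]
2. p(p(h(h(h(h(p(0)))))))  →  p(p(h(h(h(p(0))))))   [R6 at 1.1.1.1.1]
3. p(p(h(h(h(p(0))))))  →  p(p(h(h(p(0)))))   [R6 at 1.1.1.1]
4. p(p(h(h(p(0)))))  →  p(p(h(p(0))))   [R6 at 1.1.1]
5. p(p(h(p(0))))  →  p(p(p(0)))   [R6 at 1.1]

no — NF(t₁) = b, NF(t₂) = p(p(p(0)))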